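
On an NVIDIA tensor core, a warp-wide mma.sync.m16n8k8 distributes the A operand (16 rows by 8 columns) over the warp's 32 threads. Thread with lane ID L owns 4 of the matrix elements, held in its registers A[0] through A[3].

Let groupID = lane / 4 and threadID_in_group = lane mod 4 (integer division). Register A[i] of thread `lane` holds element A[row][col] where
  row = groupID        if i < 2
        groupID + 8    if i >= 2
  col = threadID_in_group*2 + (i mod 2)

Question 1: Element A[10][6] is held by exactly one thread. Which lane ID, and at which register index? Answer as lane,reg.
r=10->g=2,rb=1  c=6->t=3,b0=0
L=2*4+3=11  i=1*2+0=2

11,2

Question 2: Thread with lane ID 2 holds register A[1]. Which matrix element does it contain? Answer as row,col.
lane 2⇒2/4=0, 2 mod 4=2
i=1  r:0+0⇒0  c:2·2+1⇒5

0,5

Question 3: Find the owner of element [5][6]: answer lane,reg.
23,0

r=5->g=5,rb=0  c=6->t=3,b0=0
L=5*4+3=23  i=0*2+0=0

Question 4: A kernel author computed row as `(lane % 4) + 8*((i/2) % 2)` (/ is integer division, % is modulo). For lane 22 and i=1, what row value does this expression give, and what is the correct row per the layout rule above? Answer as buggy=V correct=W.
buggy=2 correct=5

`(lane % 4) + 8*((i/2) % 2)`[22,1]->2
22: gid=5,tid=2
[1] (5+0,2*2+1) = (5,5)
row: 2 vs 5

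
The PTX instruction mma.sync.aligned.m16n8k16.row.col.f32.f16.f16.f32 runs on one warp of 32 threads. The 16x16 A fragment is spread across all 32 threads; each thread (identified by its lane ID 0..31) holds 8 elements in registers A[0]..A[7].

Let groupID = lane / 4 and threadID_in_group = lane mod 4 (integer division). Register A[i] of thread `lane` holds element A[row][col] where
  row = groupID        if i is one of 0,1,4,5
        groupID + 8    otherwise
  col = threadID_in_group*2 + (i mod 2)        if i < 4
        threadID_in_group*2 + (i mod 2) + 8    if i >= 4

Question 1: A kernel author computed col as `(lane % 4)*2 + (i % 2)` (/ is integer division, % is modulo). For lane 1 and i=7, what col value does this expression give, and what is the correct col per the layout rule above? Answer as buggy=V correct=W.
buggy=3 correct=11

`(lane % 4)*2 + (i % 2)`[1,7]⇒3
1: gr=0,th=1
[7] (0+8,1*2+1+8) = (8,11)
col: 3 vs 11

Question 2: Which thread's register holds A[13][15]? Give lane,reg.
r: 13->gid=5,r8=1  c: 15->c8=1,tid=3,i&1=1
L=5*4+3=23  i=1*4+1*2+1=7

23,7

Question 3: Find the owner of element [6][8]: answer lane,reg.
r=6⇒gr=6,Rb=0  c=8⇒Cb=1,th=0,odd=0
L=6*4+0=24  i=1*4+0*2+0=4

24,4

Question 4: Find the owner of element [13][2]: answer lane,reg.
r: 13->gid=5,r8=1  c: 2->c8=0,tid=1,i&1=0
L=5*4+1=21  i=0*4+1*2+0=2

21,2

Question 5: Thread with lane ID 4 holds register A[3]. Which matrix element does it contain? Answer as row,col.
9,1

L=4⇒gr=4>>2=1, th=4&3=0
[3]⇒row 1+8=9  col 0·2+1+0=1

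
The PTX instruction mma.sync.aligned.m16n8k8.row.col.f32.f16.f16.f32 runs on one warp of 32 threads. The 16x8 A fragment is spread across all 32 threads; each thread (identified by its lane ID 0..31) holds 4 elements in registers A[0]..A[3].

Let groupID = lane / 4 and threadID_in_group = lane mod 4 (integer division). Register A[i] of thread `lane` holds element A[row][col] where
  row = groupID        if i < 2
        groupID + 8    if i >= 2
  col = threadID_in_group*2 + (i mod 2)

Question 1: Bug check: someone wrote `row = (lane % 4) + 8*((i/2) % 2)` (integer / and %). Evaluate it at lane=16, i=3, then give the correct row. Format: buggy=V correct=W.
buggy=8 correct=12

`(lane % 4) + 8*((i/2) % 2)`[16,3]->8
L=16->gid=16>>2=4, tid=16&3=0
[3]->row 4+8=12  col 0·2+1=1
row: 8 vs 12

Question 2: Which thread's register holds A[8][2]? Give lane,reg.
1,2

r=8→G=0,rhi=1  c=2→T=1,p=0
L=0*4+1=1  i=1*2+0=2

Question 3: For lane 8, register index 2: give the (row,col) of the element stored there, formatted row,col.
10,0

8: gr=2,th=0
[2] (2+8,0*2+0) = (10,0)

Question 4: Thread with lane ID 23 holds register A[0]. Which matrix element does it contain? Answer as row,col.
5,6

lane 23->23/4=5, 23 mod 4=3
i=0  r:5+0->5  c:2·3+0->6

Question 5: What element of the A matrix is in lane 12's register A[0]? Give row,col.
L=12→G=12>>2=3, T=12&3=0
[0]→row 3+0=3  col 0·2+0=0

3,0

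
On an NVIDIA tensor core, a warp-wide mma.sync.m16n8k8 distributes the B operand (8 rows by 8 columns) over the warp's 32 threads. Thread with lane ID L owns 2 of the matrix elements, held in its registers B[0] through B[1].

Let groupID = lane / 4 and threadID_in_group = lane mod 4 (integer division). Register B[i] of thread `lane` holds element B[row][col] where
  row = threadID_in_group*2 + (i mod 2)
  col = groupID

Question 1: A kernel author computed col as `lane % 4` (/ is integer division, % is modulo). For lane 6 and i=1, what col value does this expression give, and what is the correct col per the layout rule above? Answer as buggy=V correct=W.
buggy=2 correct=1

`lane % 4`[6,1]=>2
L=6=>grp=6>>2=1, tig=6&3=2
[1]=>row 2·2+1=5  col grp=1
col: 2 vs 1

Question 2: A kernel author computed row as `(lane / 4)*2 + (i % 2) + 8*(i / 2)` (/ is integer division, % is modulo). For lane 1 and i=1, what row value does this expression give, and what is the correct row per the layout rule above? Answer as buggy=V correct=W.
buggy=1 correct=3

`(lane / 4)*2 + (i % 2) + 8*(i / 2)`[1,1]→1
L=1→G=1>>2=0, T=1&3=1
[1]→row 1·2+1=3  col G=0
row: 1 vs 3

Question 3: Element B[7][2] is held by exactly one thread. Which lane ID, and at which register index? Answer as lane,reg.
11,1

c: 2->gid=2  r: 7->tid=3,i&1=1
L=2*4+3=11  i=1=1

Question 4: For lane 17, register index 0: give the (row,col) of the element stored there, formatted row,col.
2,4

lane 17=>17/4=4, 17 mod 4=1
i=0  r:2·1+0=>2  c:4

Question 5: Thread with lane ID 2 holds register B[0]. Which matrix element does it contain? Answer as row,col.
lane 2: gr=0 (2/4), th=2 (2%4)
i=0: r=2*2+0=4, c=gr=0

4,0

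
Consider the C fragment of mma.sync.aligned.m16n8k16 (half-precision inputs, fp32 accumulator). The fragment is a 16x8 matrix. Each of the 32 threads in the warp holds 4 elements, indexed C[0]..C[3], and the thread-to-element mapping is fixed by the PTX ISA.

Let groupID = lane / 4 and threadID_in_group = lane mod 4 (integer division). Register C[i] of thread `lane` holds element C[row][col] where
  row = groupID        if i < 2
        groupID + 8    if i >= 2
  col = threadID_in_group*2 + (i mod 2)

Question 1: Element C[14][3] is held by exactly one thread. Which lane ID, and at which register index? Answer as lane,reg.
r:14=>grp=6,rB=1  c:3=>tig=1,lo=1
L=6*4+1=25  i=1*2+1=3

25,3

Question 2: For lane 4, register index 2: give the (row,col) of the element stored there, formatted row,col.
9,0

L=4⇒gr=4>>2=1, th=4&3=0
[2]⇒row 1+8=9  col 0·2+0=0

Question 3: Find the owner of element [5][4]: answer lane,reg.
r:5=>grp=5,rB=0  c:4=>tig=2,lo=0
L=5*4+2=22  i=0*2+0=0

22,0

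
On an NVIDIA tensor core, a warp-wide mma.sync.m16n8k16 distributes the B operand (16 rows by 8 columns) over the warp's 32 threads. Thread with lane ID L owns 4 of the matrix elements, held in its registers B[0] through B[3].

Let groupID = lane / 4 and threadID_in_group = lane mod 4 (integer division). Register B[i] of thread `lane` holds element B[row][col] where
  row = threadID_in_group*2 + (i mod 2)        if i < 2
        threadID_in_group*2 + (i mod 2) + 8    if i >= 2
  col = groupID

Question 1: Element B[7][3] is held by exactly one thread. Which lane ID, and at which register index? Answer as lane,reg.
c:3=>grp=3  r:7=>rB=0,tig=3,lo=1
L=3*4+3=15  i=0*2+1=1

15,1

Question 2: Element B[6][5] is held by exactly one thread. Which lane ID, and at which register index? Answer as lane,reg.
c=5⇒gr=5  r=6⇒Rb=0,th=3,odd=0
L=5*4+3=23  i=0*2+0=0

23,0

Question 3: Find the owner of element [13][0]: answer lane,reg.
c=0⇒gr=0  r=13⇒Rb=1,th=2,odd=1
L=0*4+2=2  i=1*2+1=3

2,3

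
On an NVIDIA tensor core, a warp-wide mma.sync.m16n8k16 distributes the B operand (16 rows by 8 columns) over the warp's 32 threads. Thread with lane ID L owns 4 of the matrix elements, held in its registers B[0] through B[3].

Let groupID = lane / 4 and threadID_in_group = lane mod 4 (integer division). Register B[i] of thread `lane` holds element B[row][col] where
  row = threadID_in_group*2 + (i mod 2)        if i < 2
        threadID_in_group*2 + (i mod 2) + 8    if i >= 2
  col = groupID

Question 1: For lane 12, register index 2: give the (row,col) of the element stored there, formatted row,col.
8,3

L=12->g=12>>2=3, t=12&3=0
[2]->row 0·2+0+8=8  col g=3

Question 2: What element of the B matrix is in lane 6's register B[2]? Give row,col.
12,1

lane 6->6/4=1, 6 mod 4=2
i=2  r:2·2+0+8->12  c:1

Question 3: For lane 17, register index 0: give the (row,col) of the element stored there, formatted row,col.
L=17⇒gr=17>>2=4, th=17&3=1
[0]⇒row 1·2+0+0=2  col gr=4

2,4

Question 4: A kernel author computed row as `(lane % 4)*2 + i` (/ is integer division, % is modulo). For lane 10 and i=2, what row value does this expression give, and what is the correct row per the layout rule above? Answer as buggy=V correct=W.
`(lane % 4)*2 + i`[10,2]⇒6
lane 10⇒10/4=2, 10 mod 4=2
i=2  r:2·2+0+8⇒12  c:2
row: 6 vs 12

buggy=6 correct=12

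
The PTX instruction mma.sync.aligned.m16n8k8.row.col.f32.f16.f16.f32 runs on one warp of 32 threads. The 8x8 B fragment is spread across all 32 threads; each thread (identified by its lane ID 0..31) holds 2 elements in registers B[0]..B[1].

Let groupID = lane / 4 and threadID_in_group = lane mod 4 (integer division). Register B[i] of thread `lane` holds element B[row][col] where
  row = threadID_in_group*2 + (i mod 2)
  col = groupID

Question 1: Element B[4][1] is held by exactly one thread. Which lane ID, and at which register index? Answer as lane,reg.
6,0

c=1->g=1  r=4->t=2,b0=0
L=1*4+2=6  i=0=0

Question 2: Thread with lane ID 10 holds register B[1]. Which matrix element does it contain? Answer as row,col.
5,2

L=10->g=10>>2=2, t=10&3=2
[1]->row 2·2+1=5  col g=2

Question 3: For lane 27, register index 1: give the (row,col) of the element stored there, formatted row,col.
lane 27: g=6 (27/4), t=3 (27%4)
i=1: r=3*2+1=7, c=g=6

7,6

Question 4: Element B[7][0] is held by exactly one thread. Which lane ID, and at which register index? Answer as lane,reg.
c=0→G=0  r=7→T=3,p=1
L=0*4+3=3  i=1=1

3,1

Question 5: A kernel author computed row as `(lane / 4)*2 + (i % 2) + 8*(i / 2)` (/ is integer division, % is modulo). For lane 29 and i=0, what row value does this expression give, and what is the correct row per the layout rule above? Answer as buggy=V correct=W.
`(lane / 4)*2 + (i % 2) + 8*(i / 2)`[29,0]⇒14
29: gr=7,th=1
[0] (1*2+0,7) = (2,7)
row: 14 vs 2

buggy=14 correct=2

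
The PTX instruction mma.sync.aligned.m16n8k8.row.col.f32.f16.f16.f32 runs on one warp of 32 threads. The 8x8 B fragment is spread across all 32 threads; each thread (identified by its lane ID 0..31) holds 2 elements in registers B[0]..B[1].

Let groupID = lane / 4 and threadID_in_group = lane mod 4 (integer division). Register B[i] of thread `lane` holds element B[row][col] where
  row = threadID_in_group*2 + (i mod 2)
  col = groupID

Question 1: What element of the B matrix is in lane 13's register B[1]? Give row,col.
L=13->gid=13>>2=3, tid=13&3=1
[1]->row 1·2+1=3  col gid=3

3,3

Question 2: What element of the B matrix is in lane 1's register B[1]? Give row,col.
3,0

lane 1->1/4=0, 1 mod 4=1
i=1  r:2·1+1->3  c:0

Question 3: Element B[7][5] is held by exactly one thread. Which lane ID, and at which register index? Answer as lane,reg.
c: 5->gid=5  r: 7->tid=3,i&1=1
L=5*4+3=23  i=1=1

23,1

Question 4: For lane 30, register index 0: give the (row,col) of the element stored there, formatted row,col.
4,7

lane 30→30/4=7, 30 mod 4=2
i=0  r:2·2+0→4  c:7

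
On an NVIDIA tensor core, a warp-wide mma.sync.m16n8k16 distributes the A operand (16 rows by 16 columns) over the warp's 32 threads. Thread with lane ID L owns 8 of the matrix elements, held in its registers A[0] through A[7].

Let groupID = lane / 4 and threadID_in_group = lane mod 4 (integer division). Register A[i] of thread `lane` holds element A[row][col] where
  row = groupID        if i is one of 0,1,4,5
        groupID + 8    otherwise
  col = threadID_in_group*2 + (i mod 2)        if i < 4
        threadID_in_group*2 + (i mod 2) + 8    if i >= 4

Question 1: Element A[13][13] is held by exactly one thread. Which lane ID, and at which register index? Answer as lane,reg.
r=13->g=5,rb=1  c=13->cb=1,t=2,b0=1
L=5*4+2=22  i=1*4+1*2+1=7

22,7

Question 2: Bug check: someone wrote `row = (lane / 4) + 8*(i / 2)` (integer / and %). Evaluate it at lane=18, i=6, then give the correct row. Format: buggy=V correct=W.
`(lane / 4) + 8*(i / 2)`[18,6]->28
lane 18->18/4=4, 18 mod 4=2
i=6  r:4+8->12  c:2·2+0+8->12
row: 28 vs 12

buggy=28 correct=12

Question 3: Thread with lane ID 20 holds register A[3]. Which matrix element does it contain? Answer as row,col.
13,1

L=20=>grp=20>>2=5, tig=20&3=0
[3]=>row 5+8=13  col 0·2+1+0=1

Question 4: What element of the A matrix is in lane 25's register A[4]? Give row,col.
lane 25->25/4=6, 25 mod 4=1
i=4  r:6+0->6  c:2·1+0+8->10

6,10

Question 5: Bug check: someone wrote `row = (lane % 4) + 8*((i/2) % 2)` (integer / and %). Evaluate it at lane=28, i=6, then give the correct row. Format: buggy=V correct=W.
buggy=8 correct=15

`(lane % 4) + 8*((i/2) % 2)`[28,6]->8
L=28->gid=28>>2=7, tid=28&3=0
[6]->row 7+8=15  col 0·2+0+8=8
row: 8 vs 15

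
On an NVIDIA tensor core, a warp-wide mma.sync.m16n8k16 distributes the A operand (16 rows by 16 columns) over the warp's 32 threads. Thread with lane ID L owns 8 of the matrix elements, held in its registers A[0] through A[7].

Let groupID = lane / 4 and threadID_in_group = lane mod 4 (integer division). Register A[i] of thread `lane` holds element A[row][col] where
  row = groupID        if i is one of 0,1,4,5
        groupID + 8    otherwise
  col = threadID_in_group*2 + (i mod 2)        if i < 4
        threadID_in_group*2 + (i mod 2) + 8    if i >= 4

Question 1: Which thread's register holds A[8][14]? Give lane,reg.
r:8=>grp=0,rB=1  c:14=>cB=1,tig=3,lo=0
L=0*4+3=3  i=1*4+1*2+0=6

3,6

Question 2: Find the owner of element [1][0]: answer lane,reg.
r=1⇒gr=1,Rb=0  c=0⇒Cb=0,th=0,odd=0
L=1*4+0=4  i=0*4+0*2+0=0

4,0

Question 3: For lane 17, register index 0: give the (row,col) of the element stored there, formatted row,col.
lane 17⇒17/4=4, 17 mod 4=1
i=0  r:4+0⇒4  c:2·1+0+0⇒2

4,2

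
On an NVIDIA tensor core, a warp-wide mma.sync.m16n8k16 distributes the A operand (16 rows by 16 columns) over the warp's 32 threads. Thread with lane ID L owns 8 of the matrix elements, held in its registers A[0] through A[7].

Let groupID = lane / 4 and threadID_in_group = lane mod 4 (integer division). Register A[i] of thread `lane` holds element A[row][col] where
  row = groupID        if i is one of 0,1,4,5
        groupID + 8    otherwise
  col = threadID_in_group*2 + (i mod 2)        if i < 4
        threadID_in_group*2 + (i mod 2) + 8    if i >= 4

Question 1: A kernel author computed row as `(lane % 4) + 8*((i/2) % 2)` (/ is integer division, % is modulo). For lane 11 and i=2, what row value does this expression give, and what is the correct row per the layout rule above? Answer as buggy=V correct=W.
`(lane % 4) + 8*((i/2) % 2)`[11,2]->11
L=11->g=11>>2=2, t=11&3=3
[2]->row 2+8=10  col 3·2+0+0=6
row: 11 vs 10

buggy=11 correct=10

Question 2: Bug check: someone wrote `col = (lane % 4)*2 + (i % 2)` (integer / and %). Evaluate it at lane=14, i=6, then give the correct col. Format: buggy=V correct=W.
buggy=4 correct=12

`(lane % 4)*2 + (i % 2)`[14,6]->4
14: gid=3,tid=2
[6] (3+8,2*2+0+8) = (11,12)
col: 4 vs 12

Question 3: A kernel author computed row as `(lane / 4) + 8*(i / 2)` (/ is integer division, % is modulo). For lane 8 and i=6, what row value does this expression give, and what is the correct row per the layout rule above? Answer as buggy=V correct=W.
`(lane / 4) + 8*(i / 2)`[8,6]⇒26
lane 8: gr=2 (8/4), th=0 (8%4)
i=6: r=2+8=10, c=0*2+0+8=8
row: 26 vs 10

buggy=26 correct=10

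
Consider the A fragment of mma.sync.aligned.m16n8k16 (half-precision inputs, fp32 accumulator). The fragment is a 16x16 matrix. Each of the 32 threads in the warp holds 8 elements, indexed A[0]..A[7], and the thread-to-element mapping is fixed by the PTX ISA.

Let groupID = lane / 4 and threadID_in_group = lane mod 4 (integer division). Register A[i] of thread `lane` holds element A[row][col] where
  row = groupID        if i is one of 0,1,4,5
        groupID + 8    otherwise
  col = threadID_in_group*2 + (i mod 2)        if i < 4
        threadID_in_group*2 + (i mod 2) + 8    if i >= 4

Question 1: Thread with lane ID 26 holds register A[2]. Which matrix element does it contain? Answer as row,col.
lane 26: G=6 (26/4), T=2 (26%4)
i=2: r=6+8=14, c=2*2+0+0=4

14,4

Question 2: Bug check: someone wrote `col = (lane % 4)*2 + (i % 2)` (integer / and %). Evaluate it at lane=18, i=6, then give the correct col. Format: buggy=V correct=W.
`(lane % 4)*2 + (i % 2)`[18,6]⇒4
lane 18: gr=4 (18/4), th=2 (18%4)
i=6: r=4+8=12, c=2*2+0+8=12
col: 4 vs 12

buggy=4 correct=12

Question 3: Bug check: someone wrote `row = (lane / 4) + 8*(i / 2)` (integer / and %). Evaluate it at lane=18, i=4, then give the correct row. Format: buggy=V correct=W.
buggy=20 correct=4

`(lane / 4) + 8*(i / 2)`[18,4]=>20
lane 18: grp=4 (18/4), tig=2 (18%4)
i=4: r=4+0=4, c=2*2+0+8=12
row: 20 vs 4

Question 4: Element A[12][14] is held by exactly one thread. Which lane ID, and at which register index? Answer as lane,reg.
19,6

r=12->g=4,rb=1  c=14->cb=1,t=3,b0=0
L=4*4+3=19  i=1*4+1*2+0=6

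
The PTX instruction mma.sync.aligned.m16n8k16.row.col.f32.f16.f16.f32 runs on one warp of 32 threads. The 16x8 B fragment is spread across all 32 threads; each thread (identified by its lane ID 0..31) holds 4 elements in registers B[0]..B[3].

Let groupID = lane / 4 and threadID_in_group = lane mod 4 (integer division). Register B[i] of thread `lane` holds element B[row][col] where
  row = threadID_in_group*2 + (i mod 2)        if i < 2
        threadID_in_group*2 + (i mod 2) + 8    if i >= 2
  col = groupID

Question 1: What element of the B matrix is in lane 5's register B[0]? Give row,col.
lane 5->5/4=1, 5 mod 4=1
i=0  r:2·1+0+0->2  c:1

2,1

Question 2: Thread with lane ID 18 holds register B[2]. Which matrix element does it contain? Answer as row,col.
lane 18: g=4 (18/4), t=2 (18%4)
i=2: r=2*2+0+8=12, c=g=4

12,4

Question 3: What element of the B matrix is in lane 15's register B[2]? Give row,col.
14,3

15: gr=3,th=3
[2] (3*2+0+8,3) = (14,3)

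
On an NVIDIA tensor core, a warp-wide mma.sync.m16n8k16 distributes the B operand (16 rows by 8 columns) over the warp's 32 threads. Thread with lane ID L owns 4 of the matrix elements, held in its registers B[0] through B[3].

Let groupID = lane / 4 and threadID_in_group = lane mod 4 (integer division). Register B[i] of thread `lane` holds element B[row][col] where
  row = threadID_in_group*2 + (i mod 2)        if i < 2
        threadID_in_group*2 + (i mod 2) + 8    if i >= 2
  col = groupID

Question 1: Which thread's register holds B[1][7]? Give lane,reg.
28,1

c: 7->gid=7  r: 1->r8=0,tid=0,i&1=1
L=7*4+0=28  i=0*2+1=1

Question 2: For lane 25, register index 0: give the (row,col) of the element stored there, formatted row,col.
2,6

lane 25->25/4=6, 25 mod 4=1
i=0  r:2·1+0+0->2  c:6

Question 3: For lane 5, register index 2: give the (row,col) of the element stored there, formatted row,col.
lane 5=>5/4=1, 5 mod 4=1
i=2  r:2·1+0+8=>10  c:1

10,1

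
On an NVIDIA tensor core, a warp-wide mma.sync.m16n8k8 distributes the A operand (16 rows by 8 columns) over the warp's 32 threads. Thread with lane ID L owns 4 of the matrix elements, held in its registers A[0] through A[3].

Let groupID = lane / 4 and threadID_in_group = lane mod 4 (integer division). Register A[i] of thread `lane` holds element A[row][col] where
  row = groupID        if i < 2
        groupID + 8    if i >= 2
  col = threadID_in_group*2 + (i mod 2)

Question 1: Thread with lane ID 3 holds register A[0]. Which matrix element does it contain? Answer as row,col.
0,6

3: grp=0,tig=3
[0] (0+0,3*2+0) = (0,6)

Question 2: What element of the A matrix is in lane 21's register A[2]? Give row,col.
13,2

L=21->gid=21>>2=5, tid=21&3=1
[2]->row 5+8=13  col 1·2+0=2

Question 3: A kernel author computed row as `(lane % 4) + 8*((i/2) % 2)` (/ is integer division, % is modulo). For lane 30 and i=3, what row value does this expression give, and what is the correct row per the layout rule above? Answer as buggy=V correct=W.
`(lane % 4) + 8*((i/2) % 2)`[30,3]=>10
lane 30: grp=7 (30/4), tig=2 (30%4)
i=3: r=7+8=15, c=2*2+1=5
row: 10 vs 15

buggy=10 correct=15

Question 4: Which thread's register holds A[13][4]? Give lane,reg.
r: 13->gid=5,r8=1  c: 4->tid=2,i&1=0
L=5*4+2=22  i=1*2+0=2

22,2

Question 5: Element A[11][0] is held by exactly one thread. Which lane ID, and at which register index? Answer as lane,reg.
12,2

r=11⇒gr=3,Rb=1  c=0⇒th=0,odd=0
L=3*4+0=12  i=1*2+0=2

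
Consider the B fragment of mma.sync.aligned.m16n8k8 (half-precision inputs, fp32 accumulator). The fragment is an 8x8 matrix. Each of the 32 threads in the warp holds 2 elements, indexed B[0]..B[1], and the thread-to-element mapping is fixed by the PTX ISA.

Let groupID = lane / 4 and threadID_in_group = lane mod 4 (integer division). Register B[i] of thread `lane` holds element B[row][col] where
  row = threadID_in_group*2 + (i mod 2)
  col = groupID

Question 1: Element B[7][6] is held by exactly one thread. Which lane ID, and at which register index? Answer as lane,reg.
27,1

c: 6->gid=6  r: 7->tid=3,i&1=1
L=6*4+3=27  i=1=1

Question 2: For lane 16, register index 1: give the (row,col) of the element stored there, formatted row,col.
1,4

lane 16: G=4 (16/4), T=0 (16%4)
i=1: r=0*2+1=1, c=G=4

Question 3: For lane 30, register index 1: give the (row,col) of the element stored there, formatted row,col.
lane 30: gid=7 (30/4), tid=2 (30%4)
i=1: r=2*2+1=5, c=gid=7

5,7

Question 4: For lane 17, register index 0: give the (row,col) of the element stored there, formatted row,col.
L=17=>grp=17>>2=4, tig=17&3=1
[0]=>row 1·2+0=2  col grp=4

2,4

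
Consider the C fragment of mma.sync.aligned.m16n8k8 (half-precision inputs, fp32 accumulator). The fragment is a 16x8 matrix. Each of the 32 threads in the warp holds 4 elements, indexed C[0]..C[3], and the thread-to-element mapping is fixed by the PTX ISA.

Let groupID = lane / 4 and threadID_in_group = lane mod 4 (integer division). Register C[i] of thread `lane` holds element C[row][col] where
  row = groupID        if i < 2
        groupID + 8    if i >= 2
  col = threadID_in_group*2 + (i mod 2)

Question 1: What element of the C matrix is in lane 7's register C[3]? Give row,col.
lane 7: G=1 (7/4), T=3 (7%4)
i=3: r=1+8=9, c=3*2+1=7

9,7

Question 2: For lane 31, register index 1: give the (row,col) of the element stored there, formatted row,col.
7,7

lane 31->31/4=7, 31 mod 4=3
i=1  r:7+0->7  c:2·3+1->7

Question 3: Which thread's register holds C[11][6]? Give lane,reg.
r=11→G=3,rhi=1  c=6→T=3,p=0
L=3*4+3=15  i=1*2+0=2

15,2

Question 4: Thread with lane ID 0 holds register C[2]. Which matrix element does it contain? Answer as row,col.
0: gid=0,tid=0
[2] (0+8,0*2+0) = (8,0)

8,0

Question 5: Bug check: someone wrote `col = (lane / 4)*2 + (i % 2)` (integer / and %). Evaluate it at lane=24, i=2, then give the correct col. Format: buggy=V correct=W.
`(lane / 4)*2 + (i % 2)`[24,2]->12
lane 24->24/4=6, 24 mod 4=0
i=2  r:6+8->14  c:2·0+0->0
col: 12 vs 0

buggy=12 correct=0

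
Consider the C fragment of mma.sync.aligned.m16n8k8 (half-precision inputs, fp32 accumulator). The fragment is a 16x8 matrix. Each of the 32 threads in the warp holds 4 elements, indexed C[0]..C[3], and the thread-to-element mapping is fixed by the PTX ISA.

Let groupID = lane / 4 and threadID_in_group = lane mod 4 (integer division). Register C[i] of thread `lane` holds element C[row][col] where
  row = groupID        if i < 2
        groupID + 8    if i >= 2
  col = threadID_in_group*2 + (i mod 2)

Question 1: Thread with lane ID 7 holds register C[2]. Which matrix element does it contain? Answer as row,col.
9,6

7: g=1,t=3
[2] (1+8,3*2+0) = (9,6)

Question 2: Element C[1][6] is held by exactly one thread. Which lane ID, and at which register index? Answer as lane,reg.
r:1=>grp=1,rB=0  c:6=>tig=3,lo=0
L=1*4+3=7  i=0*2+0=0

7,0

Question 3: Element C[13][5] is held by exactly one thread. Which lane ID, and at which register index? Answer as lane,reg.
r=13→G=5,rhi=1  c=5→T=2,p=1
L=5*4+2=22  i=1*2+1=3

22,3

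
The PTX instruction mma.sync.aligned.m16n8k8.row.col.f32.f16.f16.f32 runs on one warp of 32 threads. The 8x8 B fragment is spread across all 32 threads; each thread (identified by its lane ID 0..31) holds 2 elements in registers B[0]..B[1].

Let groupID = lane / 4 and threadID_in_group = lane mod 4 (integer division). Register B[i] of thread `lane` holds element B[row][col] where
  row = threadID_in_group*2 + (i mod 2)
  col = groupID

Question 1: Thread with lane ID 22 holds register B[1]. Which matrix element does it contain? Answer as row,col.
5,5

lane 22: gid=5 (22/4), tid=2 (22%4)
i=1: r=2*2+1=5, c=gid=5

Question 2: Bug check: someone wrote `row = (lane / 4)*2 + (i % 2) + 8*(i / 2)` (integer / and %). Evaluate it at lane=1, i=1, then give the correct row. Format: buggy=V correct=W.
`(lane / 4)*2 + (i % 2) + 8*(i / 2)`[1,1]→1
lane 1: G=0 (1/4), T=1 (1%4)
i=1: r=1*2+1=3, c=G=0
row: 1 vs 3

buggy=1 correct=3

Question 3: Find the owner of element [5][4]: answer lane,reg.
18,1

c: 4->gid=4  r: 5->tid=2,i&1=1
L=4*4+2=18  i=1=1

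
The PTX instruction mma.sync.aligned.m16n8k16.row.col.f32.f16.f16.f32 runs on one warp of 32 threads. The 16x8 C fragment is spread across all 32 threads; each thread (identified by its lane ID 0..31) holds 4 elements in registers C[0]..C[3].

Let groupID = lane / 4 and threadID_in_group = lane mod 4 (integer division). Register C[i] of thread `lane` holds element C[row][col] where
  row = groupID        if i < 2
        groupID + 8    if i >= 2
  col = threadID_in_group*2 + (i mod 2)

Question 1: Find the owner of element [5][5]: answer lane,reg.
22,1

r=5⇒gr=5,Rb=0  c=5⇒th=2,odd=1
L=5*4+2=22  i=0*2+1=1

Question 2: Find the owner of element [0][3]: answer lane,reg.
1,1

r=0⇒gr=0,Rb=0  c=3⇒th=1,odd=1
L=0*4+1=1  i=0*2+1=1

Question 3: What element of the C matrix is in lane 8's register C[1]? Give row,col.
lane 8⇒8/4=2, 8 mod 4=0
i=1  r:2+0⇒2  c:2·0+1⇒1

2,1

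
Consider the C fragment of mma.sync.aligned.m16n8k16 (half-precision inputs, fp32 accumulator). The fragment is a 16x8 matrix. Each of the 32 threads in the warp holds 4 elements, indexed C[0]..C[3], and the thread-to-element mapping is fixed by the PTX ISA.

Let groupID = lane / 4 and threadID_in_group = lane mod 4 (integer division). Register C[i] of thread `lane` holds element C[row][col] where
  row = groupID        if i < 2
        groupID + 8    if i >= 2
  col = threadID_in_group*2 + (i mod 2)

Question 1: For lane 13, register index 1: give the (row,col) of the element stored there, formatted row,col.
lane 13→13/4=3, 13 mod 4=1
i=1  r:3+0→3  c:2·1+1→3

3,3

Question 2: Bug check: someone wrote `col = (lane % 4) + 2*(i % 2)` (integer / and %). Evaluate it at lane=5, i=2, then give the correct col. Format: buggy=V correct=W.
buggy=1 correct=2

`(lane % 4) + 2*(i % 2)`[5,2]→1
lane 5→5/4=1, 5 mod 4=1
i=2  r:1+8→9  c:2·1+0→2
col: 1 vs 2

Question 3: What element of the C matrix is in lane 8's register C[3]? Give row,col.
L=8->gid=8>>2=2, tid=8&3=0
[3]->row 2+8=10  col 0·2+1=1

10,1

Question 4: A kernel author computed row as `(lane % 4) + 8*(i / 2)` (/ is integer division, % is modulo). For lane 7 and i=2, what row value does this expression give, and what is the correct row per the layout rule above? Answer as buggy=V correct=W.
`(lane % 4) + 8*(i / 2)`[7,2]=>11
L=7=>grp=7>>2=1, tig=7&3=3
[2]=>row 1+8=9  col 3·2+0=6
row: 11 vs 9

buggy=11 correct=9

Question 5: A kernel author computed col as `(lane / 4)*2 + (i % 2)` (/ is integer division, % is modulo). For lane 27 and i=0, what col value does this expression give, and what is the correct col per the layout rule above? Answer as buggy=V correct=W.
`(lane / 4)*2 + (i % 2)`[27,0]->12
lane 27->27/4=6, 27 mod 4=3
i=0  r:6+0->6  c:2·3+0->6
col: 12 vs 6

buggy=12 correct=6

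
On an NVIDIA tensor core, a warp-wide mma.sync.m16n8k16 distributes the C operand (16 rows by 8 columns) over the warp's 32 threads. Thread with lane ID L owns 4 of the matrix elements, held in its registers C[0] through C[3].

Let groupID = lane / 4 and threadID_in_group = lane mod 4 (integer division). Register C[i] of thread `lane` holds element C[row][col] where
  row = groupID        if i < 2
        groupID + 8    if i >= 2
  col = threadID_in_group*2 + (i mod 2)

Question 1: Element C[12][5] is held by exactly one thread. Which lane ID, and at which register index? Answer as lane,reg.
18,3

r:12=>grp=4,rB=1  c:5=>tig=2,lo=1
L=4*4+2=18  i=1*2+1=3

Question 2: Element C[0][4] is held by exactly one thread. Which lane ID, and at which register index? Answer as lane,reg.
r: 0->gid=0,r8=0  c: 4->tid=2,i&1=0
L=0*4+2=2  i=0*2+0=0

2,0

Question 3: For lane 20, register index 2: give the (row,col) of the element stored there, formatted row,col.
13,0

lane 20->20/4=5, 20 mod 4=0
i=2  r:5+8->13  c:2·0+0->0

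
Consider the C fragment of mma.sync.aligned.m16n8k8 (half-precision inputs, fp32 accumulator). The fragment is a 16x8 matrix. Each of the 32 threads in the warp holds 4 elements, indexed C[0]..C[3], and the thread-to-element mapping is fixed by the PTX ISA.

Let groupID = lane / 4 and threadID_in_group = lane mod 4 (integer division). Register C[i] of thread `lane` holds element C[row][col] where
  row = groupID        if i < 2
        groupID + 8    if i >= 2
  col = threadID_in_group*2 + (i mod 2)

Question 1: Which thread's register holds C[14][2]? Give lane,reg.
25,2

r=14->g=6,rb=1  c=2->t=1,b0=0
L=6*4+1=25  i=1*2+0=2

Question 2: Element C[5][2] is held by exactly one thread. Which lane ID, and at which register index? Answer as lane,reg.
r=5->g=5,rb=0  c=2->t=1,b0=0
L=5*4+1=21  i=0*2+0=0

21,0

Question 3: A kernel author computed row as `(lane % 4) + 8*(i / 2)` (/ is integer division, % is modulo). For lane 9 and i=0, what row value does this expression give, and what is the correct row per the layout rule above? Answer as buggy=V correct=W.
`(lane % 4) + 8*(i / 2)`[9,0]->1
L=9->g=9>>2=2, t=9&3=1
[0]->row 2+0=2  col 1·2+0=2
row: 1 vs 2

buggy=1 correct=2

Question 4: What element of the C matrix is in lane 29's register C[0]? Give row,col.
lane 29⇒29/4=7, 29 mod 4=1
i=0  r:7+0⇒7  c:2·1+0⇒2

7,2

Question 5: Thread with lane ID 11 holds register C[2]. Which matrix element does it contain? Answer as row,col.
10,6

11: G=2,T=3
[2] (2+8,3*2+0) = (10,6)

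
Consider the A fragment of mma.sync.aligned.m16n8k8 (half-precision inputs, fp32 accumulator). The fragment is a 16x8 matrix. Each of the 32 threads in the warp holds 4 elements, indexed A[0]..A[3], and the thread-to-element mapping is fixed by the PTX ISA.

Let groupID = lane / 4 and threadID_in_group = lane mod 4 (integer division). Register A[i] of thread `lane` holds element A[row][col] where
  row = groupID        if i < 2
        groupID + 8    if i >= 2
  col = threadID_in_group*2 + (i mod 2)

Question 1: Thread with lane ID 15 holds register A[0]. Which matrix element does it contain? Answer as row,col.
lane 15: G=3 (15/4), T=3 (15%4)
i=0: r=3+0=3, c=3*2+0=6

3,6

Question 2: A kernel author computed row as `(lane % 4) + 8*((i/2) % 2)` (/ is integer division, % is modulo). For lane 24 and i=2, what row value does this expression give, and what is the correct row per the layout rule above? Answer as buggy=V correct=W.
buggy=8 correct=14

`(lane % 4) + 8*((i/2) % 2)`[24,2]→8
24: G=6,T=0
[2] (6+8,0*2+0) = (14,0)
row: 8 vs 14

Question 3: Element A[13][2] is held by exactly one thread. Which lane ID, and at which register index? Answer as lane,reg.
r:13=>grp=5,rB=1  c:2=>tig=1,lo=0
L=5*4+1=21  i=1*2+0=2

21,2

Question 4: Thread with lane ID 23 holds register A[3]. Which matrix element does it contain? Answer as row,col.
lane 23->23/4=5, 23 mod 4=3
i=3  r:5+8->13  c:2·3+1->7

13,7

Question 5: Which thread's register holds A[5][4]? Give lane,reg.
r:5=>grp=5,rB=0  c:4=>tig=2,lo=0
L=5*4+2=22  i=0*2+0=0

22,0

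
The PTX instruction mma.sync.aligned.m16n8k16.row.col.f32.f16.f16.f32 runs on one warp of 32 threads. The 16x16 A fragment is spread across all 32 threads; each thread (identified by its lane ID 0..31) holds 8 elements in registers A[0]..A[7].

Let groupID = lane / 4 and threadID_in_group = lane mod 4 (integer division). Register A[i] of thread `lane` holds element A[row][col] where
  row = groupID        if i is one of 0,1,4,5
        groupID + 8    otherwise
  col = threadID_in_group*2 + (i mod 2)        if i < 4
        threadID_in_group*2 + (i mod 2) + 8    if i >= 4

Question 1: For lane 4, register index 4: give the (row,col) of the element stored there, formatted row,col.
1,8

lane 4→4/4=1, 4 mod 4=0
i=4  r:1+0→1  c:2·0+0+8→8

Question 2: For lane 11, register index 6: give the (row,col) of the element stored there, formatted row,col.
10,14

lane 11→11/4=2, 11 mod 4=3
i=6  r:2+8→10  c:2·3+0+8→14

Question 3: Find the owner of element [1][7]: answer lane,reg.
r=1⇒gr=1,Rb=0  c=7⇒Cb=0,th=3,odd=1
L=1*4+3=7  i=0*4+0*2+1=1

7,1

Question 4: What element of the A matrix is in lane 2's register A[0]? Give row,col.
L=2->g=2>>2=0, t=2&3=2
[0]->row 0+0=0  col 2·2+0+0=4

0,4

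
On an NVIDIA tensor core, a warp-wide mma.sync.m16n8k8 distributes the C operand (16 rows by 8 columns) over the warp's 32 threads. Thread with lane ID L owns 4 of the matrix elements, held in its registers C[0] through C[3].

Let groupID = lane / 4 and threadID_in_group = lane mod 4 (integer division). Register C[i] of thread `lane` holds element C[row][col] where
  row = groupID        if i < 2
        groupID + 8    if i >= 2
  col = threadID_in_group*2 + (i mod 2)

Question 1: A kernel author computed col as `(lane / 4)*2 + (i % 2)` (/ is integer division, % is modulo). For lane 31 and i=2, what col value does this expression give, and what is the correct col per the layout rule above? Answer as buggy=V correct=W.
buggy=14 correct=6

`(lane / 4)*2 + (i % 2)`[31,2]->14
L=31->g=31>>2=7, t=31&3=3
[2]->row 7+8=15  col 3·2+0=6
col: 14 vs 6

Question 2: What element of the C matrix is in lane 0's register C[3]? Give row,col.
lane 0->0/4=0, 0 mod 4=0
i=3  r:0+8->8  c:2·0+1->1

8,1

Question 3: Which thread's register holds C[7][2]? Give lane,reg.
29,0

r:7=>grp=7,rB=0  c:2=>tig=1,lo=0
L=7*4+1=29  i=0*2+0=0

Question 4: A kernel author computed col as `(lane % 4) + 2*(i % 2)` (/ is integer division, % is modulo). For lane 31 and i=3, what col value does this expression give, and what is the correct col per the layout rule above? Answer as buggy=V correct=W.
`(lane % 4) + 2*(i % 2)`[31,3]=>5
L=31=>grp=31>>2=7, tig=31&3=3
[3]=>row 7+8=15  col 3·2+1=7
col: 5 vs 7

buggy=5 correct=7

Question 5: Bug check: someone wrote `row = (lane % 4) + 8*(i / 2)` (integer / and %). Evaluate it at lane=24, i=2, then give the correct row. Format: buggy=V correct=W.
buggy=8 correct=14

`(lane % 4) + 8*(i / 2)`[24,2]=>8
lane 24: grp=6 (24/4), tig=0 (24%4)
i=2: r=6+8=14, c=0*2+0=0
row: 8 vs 14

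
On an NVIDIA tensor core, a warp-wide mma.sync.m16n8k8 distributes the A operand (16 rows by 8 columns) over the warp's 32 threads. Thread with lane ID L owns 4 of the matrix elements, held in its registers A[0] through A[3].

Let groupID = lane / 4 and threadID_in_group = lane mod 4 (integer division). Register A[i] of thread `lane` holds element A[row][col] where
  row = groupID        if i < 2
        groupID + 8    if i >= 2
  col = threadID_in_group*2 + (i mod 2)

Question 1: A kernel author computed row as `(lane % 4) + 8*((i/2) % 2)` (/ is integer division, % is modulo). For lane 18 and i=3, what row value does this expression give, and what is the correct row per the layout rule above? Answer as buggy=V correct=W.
buggy=10 correct=12

`(lane % 4) + 8*((i/2) % 2)`[18,3]=>10
L=18=>grp=18>>2=4, tig=18&3=2
[3]=>row 4+8=12  col 2·2+1=5
row: 10 vs 12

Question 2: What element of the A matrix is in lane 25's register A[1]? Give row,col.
6,3

L=25=>grp=25>>2=6, tig=25&3=1
[1]=>row 6+0=6  col 1·2+1=3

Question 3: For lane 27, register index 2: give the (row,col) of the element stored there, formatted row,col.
L=27=>grp=27>>2=6, tig=27&3=3
[2]=>row 6+8=14  col 3·2+0=6

14,6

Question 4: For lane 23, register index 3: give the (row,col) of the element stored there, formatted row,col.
23: G=5,T=3
[3] (5+8,3*2+1) = (13,7)

13,7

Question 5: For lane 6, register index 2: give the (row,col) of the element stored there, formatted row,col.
lane 6→6/4=1, 6 mod 4=2
i=2  r:1+8→9  c:2·2+0→4

9,4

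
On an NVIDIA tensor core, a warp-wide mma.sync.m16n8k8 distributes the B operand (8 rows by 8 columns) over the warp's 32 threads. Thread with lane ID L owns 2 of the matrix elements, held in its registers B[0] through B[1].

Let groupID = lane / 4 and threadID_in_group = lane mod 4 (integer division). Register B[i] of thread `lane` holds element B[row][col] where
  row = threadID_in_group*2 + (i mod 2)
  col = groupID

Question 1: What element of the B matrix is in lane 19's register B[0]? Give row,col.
6,4

19: grp=4,tig=3
[0] (3*2+0,4) = (6,4)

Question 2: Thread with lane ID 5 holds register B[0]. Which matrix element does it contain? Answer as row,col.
lane 5→5/4=1, 5 mod 4=1
i=0  r:2·1+0→2  c:1

2,1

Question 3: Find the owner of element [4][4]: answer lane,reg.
c:4=>grp=4  r:4=>tig=2,lo=0
L=4*4+2=18  i=0=0

18,0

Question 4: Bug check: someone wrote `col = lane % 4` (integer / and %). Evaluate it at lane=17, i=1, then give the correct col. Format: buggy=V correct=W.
`lane % 4`[17,1]→1
lane 17: G=4 (17/4), T=1 (17%4)
i=1: r=1*2+1=3, c=G=4
col: 1 vs 4

buggy=1 correct=4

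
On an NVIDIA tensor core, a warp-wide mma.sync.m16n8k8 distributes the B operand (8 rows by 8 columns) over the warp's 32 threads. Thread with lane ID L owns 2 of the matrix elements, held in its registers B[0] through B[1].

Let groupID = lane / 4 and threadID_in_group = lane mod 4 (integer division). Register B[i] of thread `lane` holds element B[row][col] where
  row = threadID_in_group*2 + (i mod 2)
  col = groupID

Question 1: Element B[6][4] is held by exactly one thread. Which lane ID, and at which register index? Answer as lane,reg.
19,0

c=4⇒gr=4  r=6⇒th=3,odd=0
L=4*4+3=19  i=0=0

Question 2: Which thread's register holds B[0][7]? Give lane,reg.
c=7->g=7  r=0->t=0,b0=0
L=7*4+0=28  i=0=0

28,0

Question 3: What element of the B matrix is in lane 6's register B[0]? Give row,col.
6: gr=1,th=2
[0] (2*2+0,1) = (4,1)

4,1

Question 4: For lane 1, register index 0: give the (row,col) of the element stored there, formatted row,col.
lane 1→1/4=0, 1 mod 4=1
i=0  r:2·1+0→2  c:0

2,0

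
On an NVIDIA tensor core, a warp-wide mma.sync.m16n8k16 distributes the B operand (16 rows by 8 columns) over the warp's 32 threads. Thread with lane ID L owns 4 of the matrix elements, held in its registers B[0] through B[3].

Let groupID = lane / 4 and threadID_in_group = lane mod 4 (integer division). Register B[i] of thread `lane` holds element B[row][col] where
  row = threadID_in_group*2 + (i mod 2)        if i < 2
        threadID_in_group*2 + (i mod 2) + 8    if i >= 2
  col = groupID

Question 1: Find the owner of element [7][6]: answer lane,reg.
c=6→G=6  r=7→rhi=0,T=3,p=1
L=6*4+3=27  i=0*2+1=1

27,1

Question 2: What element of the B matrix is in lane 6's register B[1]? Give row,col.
6: grp=1,tig=2
[1] (2*2+1+0,1) = (5,1)

5,1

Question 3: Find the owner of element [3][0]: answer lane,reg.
1,1

c=0->g=0  r=3->rb=0,t=1,b0=1
L=0*4+1=1  i=0*2+1=1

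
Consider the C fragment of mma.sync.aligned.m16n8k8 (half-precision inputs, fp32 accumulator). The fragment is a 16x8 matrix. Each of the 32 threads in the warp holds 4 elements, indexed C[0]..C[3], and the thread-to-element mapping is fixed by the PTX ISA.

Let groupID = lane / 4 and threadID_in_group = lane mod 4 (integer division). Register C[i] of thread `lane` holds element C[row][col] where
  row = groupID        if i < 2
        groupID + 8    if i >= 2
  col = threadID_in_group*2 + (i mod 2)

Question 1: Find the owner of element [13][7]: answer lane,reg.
r=13⇒gr=5,Rb=1  c=7⇒th=3,odd=1
L=5*4+3=23  i=1*2+1=3

23,3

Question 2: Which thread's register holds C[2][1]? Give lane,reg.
8,1

r:2=>grp=2,rB=0  c:1=>tig=0,lo=1
L=2*4+0=8  i=0*2+1=1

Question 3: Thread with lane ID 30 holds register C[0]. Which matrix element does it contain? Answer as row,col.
L=30→G=30>>2=7, T=30&3=2
[0]→row 7+0=7  col 2·2+0=4

7,4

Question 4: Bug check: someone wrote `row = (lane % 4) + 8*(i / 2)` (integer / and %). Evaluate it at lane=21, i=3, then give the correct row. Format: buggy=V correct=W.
buggy=9 correct=13

`(lane % 4) + 8*(i / 2)`[21,3]=>9
L=21=>grp=21>>2=5, tig=21&3=1
[3]=>row 5+8=13  col 1·2+1=3
row: 9 vs 13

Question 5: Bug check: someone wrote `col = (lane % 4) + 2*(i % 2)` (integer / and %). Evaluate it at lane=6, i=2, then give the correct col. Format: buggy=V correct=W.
`(lane % 4) + 2*(i % 2)`[6,2]=>2
6: grp=1,tig=2
[2] (1+8,2*2+0) = (9,4)
col: 2 vs 4

buggy=2 correct=4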